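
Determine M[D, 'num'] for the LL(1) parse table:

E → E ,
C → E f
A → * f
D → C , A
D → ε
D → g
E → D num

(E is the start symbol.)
To find M[D, 'num'], we find productions for D where 'num' is in the predict set (PREDICT(N → α) = (FIRST(α) \ {ε}) ∪ (FOLLOW(N) if α ⇒* ε)).

Relevant sets:
  FIRST(C) = { 'g', 'num' }
  FOLLOW(D) = { 'num' }

D → C , A: PREDICT = { 'g', 'num' }
  'num' is in predict set, so this production goes in M[D, 'num']
D → ε: PREDICT = { 'num' }
  'num' is in predict set, so this production goes in M[D, 'num']
D → g: PREDICT = { 'g' }

M[D, 'num'] = D → C , A, D → ε  (a multiply-defined cell — the grammar is not LL(1))

Answer: D → C , A, D → ε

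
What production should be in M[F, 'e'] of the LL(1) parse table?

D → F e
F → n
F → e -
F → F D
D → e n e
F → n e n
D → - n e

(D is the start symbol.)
To find M[F, 'e'], we find productions for F where 'e' is in the predict set (PREDICT(N → α) = (FIRST(α) \ {ε}) ∪ (FOLLOW(N) if α ⇒* ε)).

Relevant sets:
  FIRST(F) = { 'e', 'n' }

F → n: PREDICT = { 'n' }
F → e -: PREDICT = { 'e' }
  'e' is in predict set, so this production goes in M[F, 'e']
F → F D: PREDICT = { 'e', 'n' }
  'e' is in predict set, so this production goes in M[F, 'e']
F → n e n: PREDICT = { 'n' }

M[F, 'e'] = F → e -, F → F D  (a multiply-defined cell — the grammar is not LL(1))

Answer: F → e -, F → F D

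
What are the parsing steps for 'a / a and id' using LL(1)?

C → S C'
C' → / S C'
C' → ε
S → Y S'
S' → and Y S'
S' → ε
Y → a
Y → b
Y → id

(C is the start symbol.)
LL(1) parsing maintains a stack (initially the start symbol over $) and the input. At each step: if the stack top is a terminal, match it against the current input token; if it is a non-terminal N, replace it with the RHS of M[N, lookahead] (the unique production whose predict set contains the lookahead).

Stack is shown with the top on the left.

Stack          Input           Action
-------------------------------------
C $            a / a and id $  output C → S C'
S C' $         a / a and id $  output S → Y S'
Y S' C' $      a / a and id $  output Y → a
a S' C' $      a / a and id $  match 'a'
S' C' $        / a and id $    output S' → ε
C' $           / a and id $    output C' → / S C'
/ S C' $       / a and id $    match '/'
S C' $         a and id $      output S → Y S'
Y S' C' $      a and id $      output Y → a
a S' C' $      a and id $      match 'a'
S' C' $        and id $        output S' → and Y S'
and Y S' C' $  and id $        match 'and'
Y S' C' $      id $            output Y → id
id S' C' $     id $            match 'id'
S' C' $        $               output S' → ε
C' $           $               output C' → ε
$              $               accept

The string is accepted.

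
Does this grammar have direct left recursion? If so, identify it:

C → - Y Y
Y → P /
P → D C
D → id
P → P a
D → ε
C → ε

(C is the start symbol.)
Direct left recursion occurs when N → N α for some non-terminal N (the right-hand side begins with the left-hand side itself).

C → - Y Y: starts with '-'
Y → P /: starts with P
P → D C: starts with D
D → id: starts with id
P → P a: LEFT RECURSIVE (starts with P)
D → ε: starts with ε
C → ε: starts with ε

The grammar has direct left recursion on: P.

Answer: Yes, P is left-recursive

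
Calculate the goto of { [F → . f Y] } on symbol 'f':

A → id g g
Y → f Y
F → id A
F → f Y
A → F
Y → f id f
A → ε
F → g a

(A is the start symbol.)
GOTO(I, 'f') = CLOSURE({ [A → αX.β] : [A → α.Xβ] ∈ I, X = 'f' })

Items with dot before 'f', with the dot advanced:
  [F → . f Y] → [F → f . Y]
Closure of the advanced items:
  [F → f . Y] has the dot before Y: add [Y → . f Y], [Y → . f id f]

GOTO = { [F → f . Y], [Y → . f Y], [Y → . f id f] }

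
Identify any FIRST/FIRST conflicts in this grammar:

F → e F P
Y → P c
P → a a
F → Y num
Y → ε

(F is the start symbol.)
A FIRST/FIRST conflict occurs when two productions N → α and N → β for the same non-terminal have FIRST(α) ∩ FIRST(β) ≠ ∅ (with ε ∈ FIRST of a nullable right-hand side, so two nullable alternatives also conflict).

FIRST sets of the non-terminals at (or reachable through a nullable prefix from) the front of some alternative:
  FIRST(Y) = { 'a', ε }
  FIRST(P) = { 'a' }

Productions for F:
  F → e F P: FIRST = { 'e' }
  F → Y num: FIRST = { 'a', 'num' }
Productions for Y:
  Y → P c: FIRST = { 'a' }
  Y → ε: FIRST = { ε }
P has only one production, so no FIRST/FIRST conflict is possible there.

All alternatives of each non-terminal have pairwise disjoint FIRST sets.

Answer: No FIRST/FIRST conflicts.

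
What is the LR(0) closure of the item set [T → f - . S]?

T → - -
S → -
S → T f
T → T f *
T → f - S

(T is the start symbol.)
To compute CLOSURE, for each item [A → α.Bβ] where B is a non-terminal, add [B → .γ] for all productions B → γ; repeat for the newly added items until nothing changes.

Start with: [T → f - . S]
  [T → f - . S] has the dot before S: add [S → . -], [S → . T f]
  [S → . T f] has the dot before T: add [T → . - -], [T → . T f *], [T → . f - S]
No further items can be added.

CLOSURE = { [S → . -], [S → . T f], [T → . - -], [T → . T f *], [T → . f - S], [T → f - . S] }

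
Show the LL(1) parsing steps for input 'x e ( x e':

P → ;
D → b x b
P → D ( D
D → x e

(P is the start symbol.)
LL(1) parsing maintains a stack (initially the start symbol over $) and the input. At each step: if the stack top is a terminal, match it against the current input token; if it is a non-terminal N, replace it with the RHS of M[N, lookahead] (the unique production whose predict set contains the lookahead).

Stack is shown with the top on the left.

Stack      Input        Action
------------------------------
P $        x e ( x e $  output P → D ( D
D ( D $    x e ( x e $  output D → x e
x e ( D $  x e ( x e $  match 'x'
e ( D $    e ( x e $    match 'e'
( D $      ( x e $      match '('
D $        x e $        output D → x e
x e $      x e $        match 'x'
e $        e $          match 'e'
$          $            accept

The string is accepted.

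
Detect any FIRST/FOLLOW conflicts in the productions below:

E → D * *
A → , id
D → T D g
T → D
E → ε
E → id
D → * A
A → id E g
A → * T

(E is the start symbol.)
A FIRST/FOLLOW conflict occurs when a non-terminal N has a nullable alternative N → β (β ⇒* ε) and another alternative N → α with FIRST(α) ∩ FOLLOW(N) ≠ ∅: on such a lookahead the parser cannot decide between expanding α and letting N vanish via β.

Nullable non-terminals: E.
FIRST sets used below: FIRST(D) = { '*' }

E: nullable alternative(s) E → ε; FOLLOW(E) = { $, 'g' }
  E → D * *: FIRST \ {ε} = { '*' } — disjoint from FOLLOW(E)
  E → ε: FIRST \ {ε} = { } — this is the only nullable alternative, skip
  E → id: FIRST \ {ε} = { 'id' } — disjoint from FOLLOW(E)

A, D, T have no nullable alternative, so no FIRST/FOLLOW check is needed there.

No FIRST/FOLLOW conflicts found.

Answer: No FIRST/FOLLOW conflicts.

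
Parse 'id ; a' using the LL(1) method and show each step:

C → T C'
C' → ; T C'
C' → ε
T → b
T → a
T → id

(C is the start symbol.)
LL(1) parsing maintains a stack (initially the start symbol over $) and the input. At each step: if the stack top is a terminal, match it against the current input token; if it is a non-terminal N, replace it with the RHS of M[N, lookahead] (the unique production whose predict set contains the lookahead).

Stack is shown with the top on the left.

Stack     Input     Action
--------------------------
C $       id ; a $  output C → T C'
T C' $    id ; a $  output T → id
id C' $   id ; a $  match 'id'
C' $      ; a $     output C' → ; T C'
; T C' $  ; a $     match ';'
T C' $    a $       output T → a
a C' $    a $       match 'a'
C' $      $         output C' → ε
$         $         accept

The string is accepted.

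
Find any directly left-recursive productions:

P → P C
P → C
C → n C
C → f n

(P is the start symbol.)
Yes, P is left-recursive

Direct left recursion occurs when N → N α for some non-terminal N (the right-hand side begins with the left-hand side itself).

P → P C: LEFT RECURSIVE (starts with P)
P → C: starts with C
C → n C: starts with n
C → f n: starts with f

The grammar has direct left recursion on: P.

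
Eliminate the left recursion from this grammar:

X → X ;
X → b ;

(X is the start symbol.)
X is directly left-recursive. The standard transformation for
  A → A α₁ | ... | A α_m | β₁ | ... | β_n
is
  A  → β₁ A' | ... | β_n A'
  A' → α₁ A' | ... | α_m A' | ε

X → b ; becomes X → b ; X'
X → X ; becomes X' → ; X'
Add X' → ε

Resulting grammar:
X → b ; X'
X' → ; X'
X' → ε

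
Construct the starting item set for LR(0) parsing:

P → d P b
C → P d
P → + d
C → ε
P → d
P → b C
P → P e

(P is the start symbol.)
{ [P → . + d], [P → . P e], [P → . b C], [P → . d P b], [P → . d], [P' → . P] }

First, augment the grammar with P' → P
I₀ = CLOSURE({ [P' → . P] }):
  [P' → . P] has the dot before P: add [P → . d P b], [P → . + d], [P → . d], [P → . b C], [P → . P e]
No further items can be added.

I₀ = { [P → . + d], [P → . P e], [P → . b C], [P → . d P b], [P → . d], [P' → . P] }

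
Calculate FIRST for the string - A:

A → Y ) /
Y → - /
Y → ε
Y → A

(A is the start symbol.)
To compute FIRST(- A), process the symbols left to right:
Symbol - is a terminal. Add '-' and stop.
FIRST(- A) = { '-' }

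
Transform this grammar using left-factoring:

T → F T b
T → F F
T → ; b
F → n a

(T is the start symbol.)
Left-factoring transforms A → αβ₁ | αβ₂ into A → αA' and A' → β₁ | β₂
(α is the longest common prefix among the alternatives). Repeat until
no nonterminal has two alternatives with a common prefix.

Round 1: T has alternatives sharing prefix 'F'. Introduce T': T → F T'
  Add: T' → T b
  Add: T' → F

No remaining common prefixes — done.

Resulting grammar:
T → F T'
T' → T b
T' → F
T → ; b
F → n a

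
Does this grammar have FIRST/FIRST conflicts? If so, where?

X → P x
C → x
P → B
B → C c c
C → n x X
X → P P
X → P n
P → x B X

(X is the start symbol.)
FIRST sets of the non-terminals at (or reachable through a nullable prefix from) the front of some alternative:
  FIRST(P) = { 'n', 'x' }
  FIRST(B) = { 'n', 'x' }

Productions for X:
  X → P x: FIRST = { 'n', 'x' }
  X → P P: FIRST = { 'n', 'x' }
  X → P n: FIRST = { 'n', 'x' }
Productions for C:
  C → x: FIRST = { 'x' }
  C → n x X: FIRST = { 'n' }
Productions for P:
  P → B: FIRST = { 'n', 'x' }
  P → x B X: FIRST = { 'x' }
B has only one production, so no FIRST/FIRST conflict is possible there.

Conflict for X: X → P x and X → P P
  Overlap: { 'n', 'x' }
Conflict for X: X → P x and X → P n
  Overlap: { 'n', 'x' }
Conflict for X: X → P P and X → P n
  Overlap: { 'n', 'x' }
Conflict for P: P → B and P → x B X
  Overlap: { 'x' }

Answer: Yes. X → P x / X → P P on { 'n', 'x' }; X → P x / X → P n on { 'n', 'x' }; X → P P / X → P n on { 'n', 'x' }; P → B / P → x B X on { 'x' }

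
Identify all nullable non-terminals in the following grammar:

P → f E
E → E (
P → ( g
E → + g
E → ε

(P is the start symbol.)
{ 'E' }

A non-terminal is nullable if it can derive ε (the empty string): either it has an ε-production, or it has a production whose right-hand side consists entirely of nullable non-terminals.

ε-productions: E → ε
So E is immediately nullable.
No further non-terminal can be added: every production for the remaining non-terminals contains a terminal or a non-nullable non-terminal.
Nullable = { 'E' }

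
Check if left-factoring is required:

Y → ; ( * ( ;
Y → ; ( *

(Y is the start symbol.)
Yes, Y has productions with common prefix '; ( *'

Left-factoring is needed when two productions for the same non-terminal
share a common prefix on the right-hand side.

Productions for Y:
  Y → ; ( * ( ;
  Y → ; ( *

Found common prefix '; ( *' in productions for Y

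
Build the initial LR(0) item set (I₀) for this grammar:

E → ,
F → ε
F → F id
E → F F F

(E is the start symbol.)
{ [E → . ,], [E → . F F F], [E' → . E], [F → . F id], [F → .] }

First, augment the grammar with E' → E
I₀ = CLOSURE({ [E' → . E] }):
  [E' → . E] has the dot before E: add [E → . ,], [E → . F F F]
  [E → . F F F] has the dot before F: add [F → .], [F → . F id]
No further items can be added.

I₀ = { [E → . ,], [E → . F F F], [E' → . E], [F → . F id], [F → .] }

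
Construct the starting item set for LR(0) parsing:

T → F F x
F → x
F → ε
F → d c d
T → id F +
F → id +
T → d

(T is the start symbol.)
{ [F → . d c d], [F → . id +], [F → . x], [F → .], [T → . F F x], [T → . d], [T → . id F +], [T' → . T] }

First, augment the grammar with T' → T
I₀ = CLOSURE({ [T' → . T] }):
  [T' → . T] has the dot before T: add [T → . F F x], [T → . id F +], [T → . d]
  [T → . F F x] has the dot before F: add [F → . x], [F → .], [F → . d c d], [F → . id +]
No further items can be added.

I₀ = { [F → . d c d], [F → . id +], [F → . x], [F → .], [T → . F F x], [T → . d], [T → . id F +], [T' → . T] }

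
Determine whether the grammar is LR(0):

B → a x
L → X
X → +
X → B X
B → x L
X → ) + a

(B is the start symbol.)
Augment with B' → B and build the canonical LR(0) collection (I0 = CLOSURE({[B' → . B]}), then GOTO on every symbol after a dot until no new states appear). It has 13 states:
  I0: { [B → . a x], [B → . x L], [B' → . B] }  — shift
  I1: { [B' → B .] }  — accept
  I2: { [B → a . x] }  — shift
  I3: { [B → . a x], [B → . x L], [B → x . L], [L → . X], [X → . ) + a], [X → . +], [X → . B X] }  — shift
  I4: { [X → ) . + a] }  — shift
  I5: { [X → + .] }  — reduce
  I6: { [B → . a x], [B → . x L], [X → . ) + a], [X → . +], [X → . B X], [X → B . X] }  — shift
  I7: { [B → x L .] }  — reduce
  I8: { [L → X .] }  — reduce
  I9: { [X → B X .] }  — reduce
  I10: { [X → ) + . a] }  — shift
  I11: { [X → ) + a .] }  — reduce
  I12: { [B → a x .] }  — reduce

Every state is either a pure shift/goto state or contains exactly one complete item and nothing to shift — no conflicts. The grammar is LR(0).

Answer: Yes, the grammar is LR(0)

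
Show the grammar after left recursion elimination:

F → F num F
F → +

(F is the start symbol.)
F → + F'
F' → num F F'
F' → ε

F is directly left-recursive. The standard transformation for
  A → A α₁ | ... | A α_m | β₁ | ... | β_n
is
  A  → β₁ A' | ... | β_n A'
  A' → α₁ A' | ... | α_m A' | ε

F → + becomes F → + F'
F → F num F becomes F' → num F F'
Add F' → ε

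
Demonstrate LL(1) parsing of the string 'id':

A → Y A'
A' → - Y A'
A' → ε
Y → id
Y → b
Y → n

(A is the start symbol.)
Stack is shown with the top on the left.

Stack    Input  Action
----------------------
A $      id $   output A → Y A'
Y A' $   id $   output Y → id
id A' $  id $   match 'id'
A' $     $      output A' → ε
$        $      accept

The string is accepted.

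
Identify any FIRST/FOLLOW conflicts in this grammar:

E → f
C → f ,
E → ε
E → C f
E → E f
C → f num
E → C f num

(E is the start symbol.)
A FIRST/FOLLOW conflict occurs when a non-terminal N has a nullable alternative N → β (β ⇒* ε) and another alternative N → α with FIRST(α) ∩ FOLLOW(N) ≠ ∅: on such a lookahead the parser cannot decide between expanding α and letting N vanish via β.

Nullable non-terminals: E.
FIRST sets used below: FIRST(C) = { 'f' }, FIRST(E) = { 'f', ε }

E: nullable alternative(s) E → ε; FOLLOW(E) = { $, 'f' }
  E → f: FIRST \ {ε} = { 'f' } — overlaps FOLLOW(E) on { 'f' }: CONFLICT
  E → ε: FIRST \ {ε} = { } — this is the only nullable alternative, skip
  E → C f: FIRST \ {ε} = { 'f' } — overlaps FOLLOW(E) on { 'f' }: CONFLICT
  E → E f: FIRST \ {ε} = { 'f' } — overlaps FOLLOW(E) on { 'f' }: CONFLICT
  E → C f num: FIRST \ {ε} = { 'f' } — overlaps FOLLOW(E) on { 'f' }: CONFLICT

C has no nullable alternative, so no FIRST/FOLLOW check is needed there.

So the grammar has 4 FIRST/FOLLOW conflicts (marked CONFLICT above).

Answer: Yes. E → f with FOLLOW(E) on { 'f' }; E → C f with FOLLOW(E) on { 'f' }; E → E f with FOLLOW(E) on { 'f' }; E → C f num with FOLLOW(E) on { 'f' }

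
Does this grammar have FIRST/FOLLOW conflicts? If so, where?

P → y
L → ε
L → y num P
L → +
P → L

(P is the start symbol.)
No FIRST/FOLLOW conflicts.

Nullable non-terminals: L, P.
FIRST sets used below: FIRST(L) = { '+', 'y', ε }

L: nullable alternative(s) L → ε; FOLLOW(L) = { $ }
  L → ε: FIRST \ {ε} = { } — this is the only nullable alternative, skip
  L → y num P: FIRST \ {ε} = { 'y' } — disjoint from FOLLOW(L)
  L → +: FIRST \ {ε} = { '+' } — disjoint from FOLLOW(L)

P: nullable alternative(s) P → L; FOLLOW(P) = { $ }
  P → y: FIRST \ {ε} = { 'y' } — disjoint from FOLLOW(P)
  P → L: FIRST \ {ε} = { '+', 'y' } — this is the only nullable alternative, skip

No FIRST/FOLLOW conflicts found.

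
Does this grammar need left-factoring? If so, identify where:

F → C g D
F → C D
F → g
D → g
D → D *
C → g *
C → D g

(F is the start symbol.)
Yes, F has productions with common prefix 'C'

Left-factoring is needed when two productions for the same non-terminal
share a common prefix on the right-hand side.

Productions for F:
  F → C g D
  F → C D
  F → g
Productions for D:
  D → g
  D → D *
Productions for C:
  C → g *
  C → D g

Found common prefix 'C' in productions for F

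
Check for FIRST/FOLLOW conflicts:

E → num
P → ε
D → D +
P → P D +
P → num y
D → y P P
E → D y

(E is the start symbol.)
Yes. P → P D '+' with FOLLOW(P) on { 'num', 'y' }; P → num y with FOLLOW(P) on { 'num' }

A FIRST/FOLLOW conflict occurs when a non-terminal N has a nullable alternative N → β (β ⇒* ε) and another alternative N → α with FIRST(α) ∩ FOLLOW(N) ≠ ∅: on such a lookahead the parser cannot decide between expanding α and letting N vanish via β.

Nullable non-terminals: P.
FIRST sets used below: FIRST(P) = { 'num', 'y', ε }, FIRST(D) = { 'y' }

P: nullable alternative(s) P → ε; FOLLOW(P) = { '+', 'num', 'y' }
  P → ε: FIRST \ {ε} = { } — this is the only nullable alternative, skip
  P → P D +: FIRST \ {ε} = { 'num', 'y' } — overlaps FOLLOW(P) on { 'num', 'y' }: CONFLICT
  P → num y: FIRST \ {ε} = { 'num' } — overlaps FOLLOW(P) on { 'num' }: CONFLICT

D, E have no nullable alternative, so no FIRST/FOLLOW check is needed there.

So the grammar has 2 FIRST/FOLLOW conflicts (marked CONFLICT above).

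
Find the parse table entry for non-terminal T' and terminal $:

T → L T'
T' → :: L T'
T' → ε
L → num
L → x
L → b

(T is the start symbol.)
T' → ε

To find M[T', $], we find productions for T' where $ is in the predict set (PREDICT(N → α) = (FIRST(α) \ {ε}) ∪ (FOLLOW(N) if α ⇒* ε)).

Relevant sets:
  FOLLOW(T') = { $ }

T' → :: L T': PREDICT = { '::' }
T' → ε: PREDICT = { $ }
  $ is in predict set, so this production goes in M[T', $]

M[T', $] = T' → ε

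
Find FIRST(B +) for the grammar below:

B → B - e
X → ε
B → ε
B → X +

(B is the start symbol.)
{ '+', '-' }

FIRST sets of the non-terminals involved (from the grammar, by fixed-point iteration):
  FIRST(B) = { '+', '-', ε }

To compute FIRST(B +), process the symbols left to right:
Symbol B is a non-terminal. Add FIRST(B) \ {ε} = { '+', '-' }
B is nullable (ε ∈ FIRST(B)), continue to the next symbol.
Symbol + is a terminal. Add '+' and stop.
FIRST(B +) = { '+', '-' }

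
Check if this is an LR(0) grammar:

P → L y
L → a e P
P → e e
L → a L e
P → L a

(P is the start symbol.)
Yes, the grammar is LR(0)

Augment with P' → P and build the canonical LR(0) collection (I0 = CLOSURE({[P' → . P]}), then GOTO on every symbol after a dot until no new states appear). It has 12 states:
  I0: { [L → . a L e], [L → . a e P], [P → . L a], [P → . L y], [P → . e e], [P' → . P] }  — shift
  I1: { [P → L . a], [P → L . y] }  — shift
  I2: { [P' → P .] }  — accept
  I3: { [L → . a L e], [L → . a e P], [L → a . L e], [L → a . e P] }  — shift
  I4: { [P → e . e] }  — shift
  I5: { [P → e e .] }  — reduce
  I6: { [L → a L . e] }  — shift
  I7: { [L → . a L e], [L → . a e P], [L → a e . P], [P → . L a], [P → . L y], [P → . e e] }  — shift
  I8: { [L → a e P .] }  — reduce
  I9: { [L → a L e .] }  — reduce
  I10: { [P → L a .] }  — reduce
  I11: { [P → L y .] }  — reduce

Every state is either a pure shift/goto state or contains exactly one complete item and nothing to shift — no conflicts. The grammar is LR(0).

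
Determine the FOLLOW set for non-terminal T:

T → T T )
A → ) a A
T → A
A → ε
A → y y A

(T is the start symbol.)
T is the start symbol, so $ ∈ FOLLOW(T).
In T → T T ): T is followed by T ')', add FIRST(T ')') \ {ε} = { ')', 'y' }
In T → T T ): T is followed by ')', add FIRST(')') \ {ε} = { ')' }

Taking the union: FOLLOW(T) = { $, ')', 'y' }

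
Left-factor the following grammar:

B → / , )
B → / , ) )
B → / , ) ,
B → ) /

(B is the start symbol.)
Left-factoring transforms A → αβ₁ | αβ₂ into A → αA' and A' → β₁ | β₂
(α is the longest common prefix among the alternatives). Repeat until
no nonterminal has two alternatives with a common prefix.

Round 1: B has alternatives sharing prefix '/ , )'. Introduce B': B → / , ) B'
  Add: B' → ε
  Add: B' → )
  Add: B' → ,

No remaining common prefixes — done.

Resulting grammar:
B → / , ) B'
B' → ε
B' → )
B' → ,
B → ) /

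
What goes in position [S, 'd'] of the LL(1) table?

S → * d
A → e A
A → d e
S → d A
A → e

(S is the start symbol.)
S → d A

To find M[S, 'd'], we find productions for S where 'd' is in the predict set (PREDICT(N → α) = (FIRST(α) \ {ε}) ∪ (FOLLOW(N) if α ⇒* ε)).

S → * d: PREDICT = { '*' }
S → d A: PREDICT = { 'd' }
  'd' is in predict set, so this production goes in M[S, 'd']

M[S, 'd'] = S → d A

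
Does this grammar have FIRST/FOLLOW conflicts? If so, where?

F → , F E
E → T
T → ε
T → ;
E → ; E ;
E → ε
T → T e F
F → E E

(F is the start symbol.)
Nullable non-terminals: E, F, T.
FIRST sets used below: FIRST(T) = { ';', 'e', ε }, FIRST(E) = { ';', 'e', ε }

E: nullable alternative(s) E → T, E → ε; FOLLOW(E) = { $, ';', 'e' }
  E → T: FIRST \ {ε} = { ';', 'e' } — overlaps FOLLOW(E) on { ';', 'e' }: CONFLICT
  E → ; E ;: FIRST \ {ε} = { ';' } — overlaps FOLLOW(E) on { ';' }: CONFLICT
  E → ε: FIRST \ {ε} = { } — disjoint from FOLLOW(E)

F: nullable alternative(s) F → E E; FOLLOW(F) = { $, ';', 'e' }
  F → , F E: FIRST \ {ε} = { ',' } — disjoint from FOLLOW(F)
  F → E E: FIRST \ {ε} = { ';', 'e' } — this is the only nullable alternative, skip

T: nullable alternative(s) T → ε; FOLLOW(T) = { $, ';', 'e' }
  T → ε: FIRST \ {ε} = { } — this is the only nullable alternative, skip
  T → ;: FIRST \ {ε} = { ';' } — overlaps FOLLOW(T) on { ';' }: CONFLICT
  T → T e F: FIRST \ {ε} = { ';', 'e' } — overlaps FOLLOW(T) on { ';', 'e' }: CONFLICT

So the grammar has 4 FIRST/FOLLOW conflicts (marked CONFLICT above).

Answer: Yes. E → T with FOLLOW(E) on { ';', 'e' }; E → ';' E ';' with FOLLOW(E) on { ';' }; T → ';' with FOLLOW(T) on { ';' }; T → T e F with FOLLOW(T) on { ';', 'e' }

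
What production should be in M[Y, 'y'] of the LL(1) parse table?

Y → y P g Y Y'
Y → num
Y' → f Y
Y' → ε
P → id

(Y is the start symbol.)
Y → y P g Y Y'

To find M[Y, 'y'], we find productions for Y where 'y' is in the predict set (PREDICT(N → α) = (FIRST(α) \ {ε}) ∪ (FOLLOW(N) if α ⇒* ε)).

Y → y P g Y Y': PREDICT = { 'y' }
  'y' is in predict set, so this production goes in M[Y, 'y']
Y → num: PREDICT = { 'num' }

M[Y, 'y'] = Y → y P g Y Y'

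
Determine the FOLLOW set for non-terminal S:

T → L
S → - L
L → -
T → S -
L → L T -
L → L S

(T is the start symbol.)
To compute FOLLOW(S), find every occurrence of S on a right-hand side N → α S β: add FIRST(β) \ {ε}, and if β is empty or nullable also add FOLLOW(N). Iterate to a fixed point.

In T → S -: S is followed by '-', add FIRST('-') \ {ε} = { '-' }
In L → L S: S is at the end, add FOLLOW(L)

The FOLLOW sets referred to above (computed the same way, to a fixed point):
  FOLLOW(L) = { $, '-' }

Taking the union: FOLLOW(S) = { $, '-' }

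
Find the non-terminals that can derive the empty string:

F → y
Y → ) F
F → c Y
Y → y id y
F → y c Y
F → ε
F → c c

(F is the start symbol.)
A non-terminal is nullable if it can derive ε (the empty string): either it has an ε-production, or it has a production whose right-hand side consists entirely of nullable non-terminals.

ε-productions: F → ε
So F is immediately nullable.
No further non-terminal can be added: every production for the remaining non-terminals contains a terminal or a non-nullable non-terminal.
Nullable = { 'F' }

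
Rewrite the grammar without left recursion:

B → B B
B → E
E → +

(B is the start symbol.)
B → E B'
B' → B B'
B' → ε
E → +

B is directly left-recursive. The standard transformation for
  A → A α₁ | ... | A α_m | β₁ | ... | β_n
is
  A  → β₁ A' | ... | β_n A'
  A' → α₁ A' | ... | α_m A' | ε

B → E becomes B → E B'
B → B B becomes B' → B B'
Add B' → ε

Productions for other non-terminals are unchanged:
  E → +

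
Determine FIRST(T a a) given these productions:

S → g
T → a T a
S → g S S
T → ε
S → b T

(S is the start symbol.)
{ 'a' }

FIRST sets of the non-terminals involved (from the grammar, by fixed-point iteration):
  FIRST(T) = { 'a', ε }

To compute FIRST(T a a), process the symbols left to right:
Symbol T is a non-terminal. Add FIRST(T) \ {ε} = { 'a' }
T is nullable (ε ∈ FIRST(T)), continue to the next symbol.
Symbol a is a terminal. Add 'a' and stop.
FIRST(T a a) = { 'a' }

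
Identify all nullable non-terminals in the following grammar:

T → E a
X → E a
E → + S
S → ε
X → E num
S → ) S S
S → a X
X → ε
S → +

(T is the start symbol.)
ε-productions: S → ε, X → ε
So S, X are immediately nullable.
No further non-terminal can be added: every production for the remaining non-terminals contains a terminal or a non-nullable non-terminal.
Nullable = { 'S', 'X' }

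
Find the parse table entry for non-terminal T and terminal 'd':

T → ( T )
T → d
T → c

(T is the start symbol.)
To find M[T, 'd'], we find productions for T where 'd' is in the predict set (PREDICT(N → α) = (FIRST(α) \ {ε}) ∪ (FOLLOW(N) if α ⇒* ε)).

T → ( T ): PREDICT = { '(' }
T → d: PREDICT = { 'd' }
  'd' is in predict set, so this production goes in M[T, 'd']
T → c: PREDICT = { 'c' }

M[T, 'd'] = T → d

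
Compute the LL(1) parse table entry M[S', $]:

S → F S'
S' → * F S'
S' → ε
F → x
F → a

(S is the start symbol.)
To find M[S', $], we find productions for S' where $ is in the predict set (PREDICT(N → α) = (FIRST(α) \ {ε}) ∪ (FOLLOW(N) if α ⇒* ε)).

Relevant sets:
  FOLLOW(S') = { $ }

S' → * F S': PREDICT = { '*' }
S' → ε: PREDICT = { $ }
  $ is in predict set, so this production goes in M[S', $]

M[S', $] = S' → ε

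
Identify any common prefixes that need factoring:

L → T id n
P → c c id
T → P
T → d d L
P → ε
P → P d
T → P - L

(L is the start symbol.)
Yes, T has productions with common prefix 'P'

Left-factoring is needed when two productions for the same non-terminal
share a common prefix on the right-hand side.

Productions for P:
  P → c c id
  P → ε
  P → P d
Productions for T:
  T → P
  T → d d L
  T → P - L

Found common prefix 'P' in productions for T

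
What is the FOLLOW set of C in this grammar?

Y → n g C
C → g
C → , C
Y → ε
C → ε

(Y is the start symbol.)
{ $ }

To compute FOLLOW(C), find every occurrence of C on a right-hand side N → α C β: add FIRST(β) \ {ε}, and if β is empty or nullable also add FOLLOW(N). Iterate to a fixed point.

In Y → n g C: C is at the end, add FOLLOW(Y)
In C → , C: C is at the end; this adds FOLLOW(C) to itself — nothing new

The FOLLOW sets referred to above (computed the same way, to a fixed point):
  FOLLOW(Y) = { $ }

Taking the union: FOLLOW(C) = { $ }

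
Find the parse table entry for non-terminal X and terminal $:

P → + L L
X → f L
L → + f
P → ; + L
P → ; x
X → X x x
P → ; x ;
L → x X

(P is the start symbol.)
Empty (error entry)

To find M[X, $], we find productions for X where $ is in the predict set (PREDICT(N → α) = (FIRST(α) \ {ε}) ∪ (FOLLOW(N) if α ⇒* ε)).

Relevant sets:
  FIRST(X) = { 'f' }

X → f L: PREDICT = { 'f' }
X → X x x: PREDICT = { 'f' }

M[X, $] is empty (no production applies)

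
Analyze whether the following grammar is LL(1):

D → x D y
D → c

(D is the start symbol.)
For D:
  PREDICT(D → x D y) = { 'x' }
  PREDICT(D → c) = { 'c' }

All predict sets are disjoint. The grammar IS LL(1).

Answer: Yes, the grammar is LL(1).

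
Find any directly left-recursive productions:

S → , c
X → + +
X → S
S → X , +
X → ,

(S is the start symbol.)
S → , c: starts with ','
X → + +: starts with '+'
X → S: starts with S
S → X , +: starts with X
X → ,: starts with ','

No direct left recursion found.

Answer: No direct left recursion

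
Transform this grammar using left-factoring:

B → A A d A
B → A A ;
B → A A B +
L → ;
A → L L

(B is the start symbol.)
B → A A B'
B' → d A
B' → ;
B' → B +
L → ;
A → L L

Left-factoring transforms A → αβ₁ | αβ₂ into A → αA' and A' → β₁ | β₂
(α is the longest common prefix among the alternatives). Repeat until
no nonterminal has two alternatives with a common prefix.

Round 1: B has alternatives sharing prefix 'A A'. Introduce B': B → A A B'
  Add: B' → d A
  Add: B' → ;
  Add: B' → B +

No remaining common prefixes — done.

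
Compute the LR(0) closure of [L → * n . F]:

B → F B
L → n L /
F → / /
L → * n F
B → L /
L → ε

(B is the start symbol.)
To compute CLOSURE, for each item [A → α.Bβ] where B is a non-terminal, add [B → .γ] for all productions B → γ; repeat for the newly added items until nothing changes.

Start with: [L → * n . F]
  [L → * n . F] has the dot before F: add [F → . / /]
No further items can be added.

CLOSURE = { [F → . / /], [L → * n . F] }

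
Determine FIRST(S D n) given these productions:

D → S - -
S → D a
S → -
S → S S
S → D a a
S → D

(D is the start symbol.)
FIRST sets of the non-terminals involved (from the grammar, by fixed-point iteration):
  FIRST(S) = { '-' }

To compute FIRST(S D n), process the symbols left to right:
Symbol S is a non-terminal. Add FIRST(S) \ {ε} = { '-' }
S is not nullable (ε ∉ FIRST(S)), so stop here.
FIRST(S D n) = { '-' }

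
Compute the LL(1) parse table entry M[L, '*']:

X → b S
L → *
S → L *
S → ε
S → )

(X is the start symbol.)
L → *

To find M[L, '*'], we find productions for L where '*' is in the predict set (PREDICT(N → α) = (FIRST(α) \ {ε}) ∪ (FOLLOW(N) if α ⇒* ε)).

L → *: PREDICT = { '*' }
  '*' is in predict set, so this production goes in M[L, '*']

M[L, '*'] = L → *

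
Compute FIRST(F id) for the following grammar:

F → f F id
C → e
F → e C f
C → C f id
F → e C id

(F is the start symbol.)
{ 'e', 'f' }

FIRST sets of the non-terminals involved (from the grammar, by fixed-point iteration):
  FIRST(F) = { 'e', 'f' }

To compute FIRST(F id), process the symbols left to right:
Symbol F is a non-terminal. Add FIRST(F) \ {ε} = { 'e', 'f' }
F is not nullable (ε ∉ FIRST(F)), so stop here.
FIRST(F id) = { 'e', 'f' }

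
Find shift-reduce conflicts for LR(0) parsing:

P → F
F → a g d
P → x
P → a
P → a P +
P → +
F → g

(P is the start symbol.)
Yes — I4: [P → a .] vs [F → . a g d]; I8: [F → g .] vs [F → a g . d]

A shift-reduce conflict occurs when an LR(0) state has both:
  - a complete (reduce) item [A → α .] (dot at the end), and
  - a shift item [B → β . c γ] (dot before a terminal).

Augment with P' → P and build the canonical LR(0) collection (I0 = CLOSURE({[P' → . P]}), then GOTO on every symbol after a dot until no new states appear). It has 11 states:
  I0: { [F → . a g d], [F → . g], [P → . +], [P → . F], [P → . a P +], [P → . a], [P → . x], [P' → . P] }  — shift
  I1: { [P → + .] }  — reduce
  I2: { [P → F .] }  — reduce
  I3: { [P' → P .] }  — accept
  I4: { [F → . a g d], [F → . g], [F → a . g d], [P → . +], [P → . F], [P → . a P +], [P → . a], [P → . x], [P → a . P +], [P → a .] }  — shift, reduce
  I5: { [F → g .] }  — reduce
  I6: { [P → x .] }  — reduce
  I7: { [P → a P . +] }  — shift
  I8: { [F → a g . d], [F → g .] }  — shift, reduce
  I9: { [F → a g d .] }  — reduce
  I10: { [P → a P + .] }  — reduce

I4 contains reduce item [P → a .] and shift items [F → . a g d], [F → a . g d], [F → . g], [P → . +], [P → . a], [P → . a P +], [P → . x] — shift-reduce conflict.
I8 contains reduce item [F → g .] and shift item [F → a g . d] — shift-reduce conflict.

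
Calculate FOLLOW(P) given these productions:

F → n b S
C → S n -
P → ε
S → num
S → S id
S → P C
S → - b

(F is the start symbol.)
{ '-', 'num' }

To compute FOLLOW(P), find every occurrence of P on a right-hand side N → α P β: add FIRST(β) \ {ε}, and if β is empty or nullable also add FOLLOW(N). Iterate to a fixed point.

In S → P C: P is followed by C, add FIRST(C) \ {ε} = { '-', 'num' }

Taking the union: FOLLOW(P) = { '-', 'num' }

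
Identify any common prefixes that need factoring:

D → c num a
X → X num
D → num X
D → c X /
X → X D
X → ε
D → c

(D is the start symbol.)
Left-factoring is needed when two productions for the same non-terminal
share a common prefix on the right-hand side.

Productions for D:
  D → c num a
  D → num X
  D → c X /
  D → c
Productions for X:
  X → X num
  X → X D
  X → ε

Found common prefix 'c' in productions for D
Found common prefix 'X' in productions for X

Answer: Yes, D has productions with common prefix 'c'; X has productions with common prefix 'X'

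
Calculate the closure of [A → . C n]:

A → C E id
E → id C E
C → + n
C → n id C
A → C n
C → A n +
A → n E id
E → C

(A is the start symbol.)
{ [A → . C E id], [A → . C n], [A → . n E id], [C → . + n], [C → . A n +], [C → . n id C] }

To compute CLOSURE, for each item [A → α.Bβ] where B is a non-terminal, add [B → .γ] for all productions B → γ; repeat for the newly added items until nothing changes.

Start with: [A → . C n]
  [A → . C n] has the dot before C: add [C → . + n], [C → . n id C], [C → . A n +]
  [C → . A n +] has the dot before A: add [A → . C E id], [A → . n E id]
No further items can be added.

CLOSURE = { [A → . C E id], [A → . C n], [A → . n E id], [C → . + n], [C → . A n +], [C → . n id C] }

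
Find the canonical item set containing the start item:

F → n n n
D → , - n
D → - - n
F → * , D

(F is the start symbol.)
{ [F → . * , D], [F → . n n n], [F' → . F] }

First, augment the grammar with F' → F
I₀ = CLOSURE({ [F' → . F] }):
  [F' → . F] has the dot before F: add [F → . n n n], [F → . * , D]
No further items can be added.

I₀ = { [F → . * , D], [F → . n n n], [F' → . F] }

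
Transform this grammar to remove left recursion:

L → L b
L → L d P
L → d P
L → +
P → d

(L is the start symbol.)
L is directly left-recursive. The standard transformation for
  A → A α₁ | ... | A α_m | β₁ | ... | β_n
is
  A  → β₁ A' | ... | β_n A'
  A' → α₁ A' | ... | α_m A' | ε

L → d P becomes L → d P L'
L → + becomes L → + L'
L → L b becomes L' → b L'
L → L d P becomes L' → d P L'
Add L' → ε

Productions for other non-terminals are unchanged:
  P → d

Resulting grammar:
L → d P L'
L → + L'
L' → b L'
L' → d P L'
L' → ε
P → d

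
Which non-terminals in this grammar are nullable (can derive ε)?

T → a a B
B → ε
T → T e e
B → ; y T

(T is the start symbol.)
A non-terminal is nullable if it can derive ε (the empty string): either it has an ε-production, or it has a production whose right-hand side consists entirely of nullable non-terminals.

ε-productions: B → ε
So B is immediately nullable.
No further non-terminal can be added: every production for the remaining non-terminals contains a terminal or a non-nullable non-terminal.
Nullable = { 'B' }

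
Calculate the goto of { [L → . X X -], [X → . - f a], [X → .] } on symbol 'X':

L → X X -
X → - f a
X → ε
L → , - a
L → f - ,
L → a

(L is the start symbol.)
GOTO(I, 'X') = CLOSURE({ [A → αX.β] : [A → α.Xβ] ∈ I, X = 'X' })

Items with dot before 'X', with the dot advanced:
  [L → . X X -] → [L → X . X -]
Closure of the advanced items:
  [L → X . X -] has the dot before X: add [X → . - f a], [X → .]

GOTO = { [L → X . X -], [X → . - f a], [X → .] }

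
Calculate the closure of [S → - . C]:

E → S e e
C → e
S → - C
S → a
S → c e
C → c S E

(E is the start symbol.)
To compute CLOSURE, for each item [A → α.Bβ] where B is a non-terminal, add [B → .γ] for all productions B → γ; repeat for the newly added items until nothing changes.

Start with: [S → - . C]
  [S → - . C] has the dot before C: add [C → . e], [C → . c S E]
No further items can be added.

CLOSURE = { [C → . c S E], [C → . e], [S → - . C] }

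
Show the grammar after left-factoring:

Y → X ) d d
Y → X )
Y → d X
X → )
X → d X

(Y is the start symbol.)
Left-factoring transforms A → αβ₁ | αβ₂ into A → αA' and A' → β₁ | β₂
(α is the longest common prefix among the alternatives). Repeat until
no nonterminal has two alternatives with a common prefix.

Round 1: Y has alternatives sharing prefix 'X )'. Introduce Y': Y → X ) Y'
  Add: Y' → d d
  Add: Y' → ε

No remaining common prefixes — done.

Resulting grammar:
Y → X ) Y'
Y' → d d
Y' → ε
Y → d X
X → )
X → d X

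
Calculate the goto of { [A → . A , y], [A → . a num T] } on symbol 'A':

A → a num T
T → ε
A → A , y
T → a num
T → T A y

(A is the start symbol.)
{ [A → A . , y] }

GOTO(I, 'A') = CLOSURE({ [A → αX.β] : [A → α.Xβ] ∈ I, X = 'A' })

Items with dot before 'A', with the dot advanced:
  [A → . A , y] → [A → A . , y]
Closure adds nothing (no advanced item has the dot before a non-terminal).

GOTO = { [A → A . , y] }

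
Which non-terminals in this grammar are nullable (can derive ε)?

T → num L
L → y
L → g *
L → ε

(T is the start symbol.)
{ 'L' }

A non-terminal is nullable if it can derive ε (the empty string): either it has an ε-production, or it has a production whose right-hand side consists entirely of nullable non-terminals.

ε-productions: L → ε
So L is immediately nullable.
No further non-terminal can be added: every production for the remaining non-terminals contains a terminal or a non-nullable non-terminal.
Nullable = { 'L' }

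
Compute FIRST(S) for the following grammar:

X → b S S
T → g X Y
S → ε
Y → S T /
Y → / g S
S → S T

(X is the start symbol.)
{ 'g', ε }

FIRST sets of the other non-terminals involved (by the same procedure, iterated to a fixed point):
  FIRST(T) = { 'g' }

From S → ε:
  - ε-production, so ε ∈ FIRST(S)
From S → S T:
  - S is the symbol being defined: contributes nothing new
    S is nullable, so continue to the next symbol
  - T is a non-terminal: add FIRST(T) \ {ε} = { 'g' }
    T is not nullable, so stop

Collecting: FIRST(S) = { 'g', ε }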